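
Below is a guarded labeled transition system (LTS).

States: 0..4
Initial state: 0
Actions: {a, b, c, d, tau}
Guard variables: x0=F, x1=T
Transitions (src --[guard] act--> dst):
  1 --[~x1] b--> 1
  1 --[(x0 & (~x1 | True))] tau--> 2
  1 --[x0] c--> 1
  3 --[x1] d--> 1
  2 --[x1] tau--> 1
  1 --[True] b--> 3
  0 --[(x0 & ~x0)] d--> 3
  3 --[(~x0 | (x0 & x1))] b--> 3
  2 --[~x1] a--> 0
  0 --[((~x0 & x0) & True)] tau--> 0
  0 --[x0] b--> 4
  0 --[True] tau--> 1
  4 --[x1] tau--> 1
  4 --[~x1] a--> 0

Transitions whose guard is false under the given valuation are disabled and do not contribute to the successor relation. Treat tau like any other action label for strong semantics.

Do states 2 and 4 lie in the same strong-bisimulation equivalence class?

Refine partition for ~:
  P[0] = {{0,1,2,3,4}}
  P[1] = {{0,2,4},{1},{3}}
stable after 2 split(s): 3 block(s)
2∈{0,2,4}, 4∈{0,2,4}

Answer: BISIMILAR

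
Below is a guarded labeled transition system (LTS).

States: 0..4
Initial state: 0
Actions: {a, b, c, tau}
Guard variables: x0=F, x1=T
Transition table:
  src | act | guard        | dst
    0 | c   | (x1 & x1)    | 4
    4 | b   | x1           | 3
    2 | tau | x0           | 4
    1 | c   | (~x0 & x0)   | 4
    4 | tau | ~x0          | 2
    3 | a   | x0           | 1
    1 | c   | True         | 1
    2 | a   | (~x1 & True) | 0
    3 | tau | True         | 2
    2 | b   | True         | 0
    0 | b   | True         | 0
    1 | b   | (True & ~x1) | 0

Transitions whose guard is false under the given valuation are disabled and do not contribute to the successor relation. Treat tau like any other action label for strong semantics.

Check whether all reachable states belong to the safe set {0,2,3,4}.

Inv-set: {0,2,3,4}
Reachable = {0,2,3,4}
  0: ✓
  2: ✓
  3: ✓
  4: ✓

Answer: INVARIANT HOLDS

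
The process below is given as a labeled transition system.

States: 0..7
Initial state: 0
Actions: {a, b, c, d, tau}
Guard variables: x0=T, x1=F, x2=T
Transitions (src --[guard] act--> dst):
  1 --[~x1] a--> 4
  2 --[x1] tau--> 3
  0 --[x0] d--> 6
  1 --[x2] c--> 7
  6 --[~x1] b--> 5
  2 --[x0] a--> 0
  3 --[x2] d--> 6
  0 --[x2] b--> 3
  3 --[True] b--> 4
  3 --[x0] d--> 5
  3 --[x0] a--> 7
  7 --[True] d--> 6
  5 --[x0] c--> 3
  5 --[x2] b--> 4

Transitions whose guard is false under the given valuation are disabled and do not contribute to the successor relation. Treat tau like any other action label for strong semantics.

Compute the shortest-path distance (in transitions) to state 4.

Answer: 2

Working:
BFS to 4:
  L0 = {0}
  L1 = {3,6}
  L2 = {4,5,7}
depth(4)=2, e.g. b·b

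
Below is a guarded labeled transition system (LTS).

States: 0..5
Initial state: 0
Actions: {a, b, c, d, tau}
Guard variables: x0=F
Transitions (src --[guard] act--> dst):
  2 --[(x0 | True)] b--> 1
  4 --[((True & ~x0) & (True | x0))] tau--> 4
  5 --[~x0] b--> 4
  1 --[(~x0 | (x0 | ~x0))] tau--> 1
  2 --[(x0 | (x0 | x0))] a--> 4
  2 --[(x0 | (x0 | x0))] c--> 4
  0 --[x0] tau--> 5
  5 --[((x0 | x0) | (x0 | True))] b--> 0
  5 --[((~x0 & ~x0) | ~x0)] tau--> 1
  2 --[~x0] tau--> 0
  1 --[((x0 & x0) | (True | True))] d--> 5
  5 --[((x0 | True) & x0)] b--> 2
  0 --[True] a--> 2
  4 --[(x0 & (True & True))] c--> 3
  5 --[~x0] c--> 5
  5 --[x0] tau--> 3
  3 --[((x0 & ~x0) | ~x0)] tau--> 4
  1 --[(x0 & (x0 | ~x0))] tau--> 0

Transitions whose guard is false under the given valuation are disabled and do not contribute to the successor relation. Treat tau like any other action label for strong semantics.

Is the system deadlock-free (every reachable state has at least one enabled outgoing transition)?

Answer: DEADLOCK-FREE

Working:
Reachable = {0,1,2,4,5}
  0: a→2  [1 exit(s)]
  1: d→5  tau→1  [2 exit(s)]
  2: b→1  tau→0  [2 exit(s)]
  4: tau→4  [1 exit(s)]
  5: b→0  b→4  c→5  tau→1  [4 exit(s)]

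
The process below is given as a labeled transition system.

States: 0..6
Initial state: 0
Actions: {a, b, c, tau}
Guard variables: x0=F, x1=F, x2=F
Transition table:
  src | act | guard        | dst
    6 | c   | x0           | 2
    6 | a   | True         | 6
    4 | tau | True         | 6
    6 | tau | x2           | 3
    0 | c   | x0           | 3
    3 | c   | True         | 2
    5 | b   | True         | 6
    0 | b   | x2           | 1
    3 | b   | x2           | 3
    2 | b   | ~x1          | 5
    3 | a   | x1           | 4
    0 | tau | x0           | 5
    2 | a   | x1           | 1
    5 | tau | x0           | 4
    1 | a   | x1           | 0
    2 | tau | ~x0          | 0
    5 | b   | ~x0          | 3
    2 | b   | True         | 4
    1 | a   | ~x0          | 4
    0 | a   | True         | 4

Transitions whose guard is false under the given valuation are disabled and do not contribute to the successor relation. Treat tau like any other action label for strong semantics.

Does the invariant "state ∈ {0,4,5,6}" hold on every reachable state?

Answer: INVARIANT HOLDS

Working:
Allowed set {0,4,5,6}
Reach set: {0,4,6}
  0: ✓
  4: ✓
  6: ✓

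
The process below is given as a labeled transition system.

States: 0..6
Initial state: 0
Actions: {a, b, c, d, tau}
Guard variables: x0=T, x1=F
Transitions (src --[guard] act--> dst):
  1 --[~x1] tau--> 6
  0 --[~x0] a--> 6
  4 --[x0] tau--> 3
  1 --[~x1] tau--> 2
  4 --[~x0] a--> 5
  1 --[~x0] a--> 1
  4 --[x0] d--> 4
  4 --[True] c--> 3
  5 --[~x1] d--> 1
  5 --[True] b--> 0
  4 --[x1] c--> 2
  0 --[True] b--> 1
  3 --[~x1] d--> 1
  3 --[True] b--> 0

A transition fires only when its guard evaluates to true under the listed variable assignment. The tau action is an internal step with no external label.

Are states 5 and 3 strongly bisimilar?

Answer: BISIMILAR

Analysis:
Refine partition for ~:
  P[0] = {{0,1,2,3,4,5,6}}
  P[1] = {{0},{1},{2,6},{3,5},{4}}
Fixed point at round 2; 5 class(es).
class of 5: {3,5}; class of 3: {3,5}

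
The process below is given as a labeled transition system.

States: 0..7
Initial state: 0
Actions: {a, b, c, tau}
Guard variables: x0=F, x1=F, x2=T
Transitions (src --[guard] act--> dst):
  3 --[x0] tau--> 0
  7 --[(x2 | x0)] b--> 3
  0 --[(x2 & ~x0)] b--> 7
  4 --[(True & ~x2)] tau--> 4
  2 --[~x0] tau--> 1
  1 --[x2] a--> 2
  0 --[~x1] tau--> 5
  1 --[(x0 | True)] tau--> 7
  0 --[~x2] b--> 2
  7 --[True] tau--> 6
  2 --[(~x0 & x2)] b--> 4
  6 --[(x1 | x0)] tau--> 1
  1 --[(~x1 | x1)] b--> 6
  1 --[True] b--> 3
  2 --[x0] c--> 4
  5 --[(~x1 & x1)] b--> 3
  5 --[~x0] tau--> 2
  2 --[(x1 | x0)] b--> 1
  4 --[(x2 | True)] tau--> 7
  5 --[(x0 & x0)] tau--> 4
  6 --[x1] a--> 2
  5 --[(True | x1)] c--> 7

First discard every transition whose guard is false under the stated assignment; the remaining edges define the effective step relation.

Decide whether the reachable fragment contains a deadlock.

Answer: DEADLOCK at state 3

Analysis:
R = {0,1,2,3,4,5,6,7}
  0: b→7  tau→5  [2 out]
  1: a→2  b→3  b→6  tau→7  [4 out]
  2: b→4  tau→1  [2 out]
  3: ∅  [no exit]
  4: tau→7  [1 out]
  5: c→7  tau→2  [2 out]
  6: ∅  [no exit]
  7: b→3  tau→6  [2 out]
trace reaching 3: b·b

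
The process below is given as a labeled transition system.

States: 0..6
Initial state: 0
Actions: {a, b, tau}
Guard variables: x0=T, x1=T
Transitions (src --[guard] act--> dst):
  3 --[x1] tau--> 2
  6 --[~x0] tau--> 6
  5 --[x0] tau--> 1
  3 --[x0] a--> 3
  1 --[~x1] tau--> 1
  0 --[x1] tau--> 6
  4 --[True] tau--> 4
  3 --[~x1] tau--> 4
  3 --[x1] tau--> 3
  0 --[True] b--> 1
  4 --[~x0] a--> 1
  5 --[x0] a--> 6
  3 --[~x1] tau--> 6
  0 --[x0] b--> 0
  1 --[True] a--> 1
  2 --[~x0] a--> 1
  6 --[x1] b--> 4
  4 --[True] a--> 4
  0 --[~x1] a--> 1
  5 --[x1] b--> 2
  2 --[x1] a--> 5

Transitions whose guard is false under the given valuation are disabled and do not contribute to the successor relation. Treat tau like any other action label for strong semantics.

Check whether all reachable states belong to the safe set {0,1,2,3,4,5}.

Safe = {0,1,2,3,4,5}
Reach set: {0,1,4,6}
  0: ok
  1: ok
  4: ok
  6: outside
counterexample path to 6: tau

Answer: INVARIANT VIOLATED at state 6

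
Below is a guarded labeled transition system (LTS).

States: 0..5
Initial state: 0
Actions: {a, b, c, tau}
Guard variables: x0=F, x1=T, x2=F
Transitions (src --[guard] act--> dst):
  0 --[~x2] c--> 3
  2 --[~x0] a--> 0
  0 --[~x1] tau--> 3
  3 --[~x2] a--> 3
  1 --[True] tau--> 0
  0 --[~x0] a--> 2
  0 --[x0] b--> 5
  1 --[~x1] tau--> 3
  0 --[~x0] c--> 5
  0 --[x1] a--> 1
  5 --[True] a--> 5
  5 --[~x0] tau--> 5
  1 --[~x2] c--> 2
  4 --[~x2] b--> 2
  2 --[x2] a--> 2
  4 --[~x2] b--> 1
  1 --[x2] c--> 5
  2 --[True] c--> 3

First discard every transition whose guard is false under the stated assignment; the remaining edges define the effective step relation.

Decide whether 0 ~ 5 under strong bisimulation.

Bisimulation quotient by refinement:
  π0 = {{0,1,2,3,4,5}}
  π1 = {{0,2},{1},{3},{4},{5}}
  π2 = {{0},{1},{2},{3},{4},{5}}
stable after 3 split(s): 6 block(s)
0∈{0}, 5∈{5}

Answer: NOT BISIMILAR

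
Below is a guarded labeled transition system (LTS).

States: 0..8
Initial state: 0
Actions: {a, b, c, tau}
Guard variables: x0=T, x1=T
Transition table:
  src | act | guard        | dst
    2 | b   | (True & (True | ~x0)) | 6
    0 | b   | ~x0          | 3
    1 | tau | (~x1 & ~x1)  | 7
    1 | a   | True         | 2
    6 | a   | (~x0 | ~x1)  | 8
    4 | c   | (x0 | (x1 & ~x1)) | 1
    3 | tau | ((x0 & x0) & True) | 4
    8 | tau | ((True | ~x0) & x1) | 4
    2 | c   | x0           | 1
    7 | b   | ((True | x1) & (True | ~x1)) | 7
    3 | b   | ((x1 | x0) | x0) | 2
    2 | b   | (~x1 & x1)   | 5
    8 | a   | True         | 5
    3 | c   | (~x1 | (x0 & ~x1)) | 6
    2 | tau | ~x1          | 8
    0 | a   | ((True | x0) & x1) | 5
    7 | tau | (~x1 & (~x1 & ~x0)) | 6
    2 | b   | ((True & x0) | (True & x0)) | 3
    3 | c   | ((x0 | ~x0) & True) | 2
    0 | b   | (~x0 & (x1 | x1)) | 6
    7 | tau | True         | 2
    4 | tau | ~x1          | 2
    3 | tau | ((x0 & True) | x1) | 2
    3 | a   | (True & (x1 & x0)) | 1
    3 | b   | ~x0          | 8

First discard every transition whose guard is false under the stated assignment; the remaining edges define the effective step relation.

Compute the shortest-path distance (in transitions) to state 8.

Answer: UNREACHABLE

Trace:
Breadth-first toward 8:
  Layer 0: {0}
  Layer 1: {5}
8 never appears.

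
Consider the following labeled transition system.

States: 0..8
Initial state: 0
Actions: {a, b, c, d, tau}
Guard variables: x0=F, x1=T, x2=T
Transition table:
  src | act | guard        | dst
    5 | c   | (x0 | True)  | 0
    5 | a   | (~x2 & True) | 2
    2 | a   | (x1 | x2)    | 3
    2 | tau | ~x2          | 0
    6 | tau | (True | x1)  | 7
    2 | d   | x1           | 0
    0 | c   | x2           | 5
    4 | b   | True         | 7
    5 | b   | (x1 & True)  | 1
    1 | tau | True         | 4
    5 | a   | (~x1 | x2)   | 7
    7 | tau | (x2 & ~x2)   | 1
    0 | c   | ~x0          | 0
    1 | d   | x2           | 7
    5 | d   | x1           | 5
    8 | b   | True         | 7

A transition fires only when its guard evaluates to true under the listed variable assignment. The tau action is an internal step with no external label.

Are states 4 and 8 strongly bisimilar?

Answer: BISIMILAR

Trace:
Refine partition for ~:
  π0 = {{0,1,2,3,4,5,6,7,8}}
  π1 = {{0},{1},{2},{3,7},{4,8},{5},{6}}
Fixed point at round 2; 7 class(es).
4∈{4,8}, 8∈{4,8}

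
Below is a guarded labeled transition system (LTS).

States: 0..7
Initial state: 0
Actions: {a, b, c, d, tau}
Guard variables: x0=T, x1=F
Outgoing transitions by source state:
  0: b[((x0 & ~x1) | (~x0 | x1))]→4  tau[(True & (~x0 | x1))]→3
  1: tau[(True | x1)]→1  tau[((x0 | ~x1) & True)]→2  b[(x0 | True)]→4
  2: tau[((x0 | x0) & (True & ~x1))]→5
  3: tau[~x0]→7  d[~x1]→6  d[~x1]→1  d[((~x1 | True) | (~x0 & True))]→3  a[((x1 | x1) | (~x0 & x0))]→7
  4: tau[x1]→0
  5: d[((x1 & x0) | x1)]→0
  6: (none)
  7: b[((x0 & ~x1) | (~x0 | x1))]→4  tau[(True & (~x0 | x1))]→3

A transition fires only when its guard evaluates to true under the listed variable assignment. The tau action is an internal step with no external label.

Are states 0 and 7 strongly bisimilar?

Bisimulation quotient by refinement:
  π0 = {{0,1,2,3,4,5,6,7}}
  π1 = {{0,7},{1},{2},{3},{4,5,6}}
5 equivalence class(es) (converged in 2)
class of 0: {0,7}; class of 7: {0,7}

Answer: BISIMILAR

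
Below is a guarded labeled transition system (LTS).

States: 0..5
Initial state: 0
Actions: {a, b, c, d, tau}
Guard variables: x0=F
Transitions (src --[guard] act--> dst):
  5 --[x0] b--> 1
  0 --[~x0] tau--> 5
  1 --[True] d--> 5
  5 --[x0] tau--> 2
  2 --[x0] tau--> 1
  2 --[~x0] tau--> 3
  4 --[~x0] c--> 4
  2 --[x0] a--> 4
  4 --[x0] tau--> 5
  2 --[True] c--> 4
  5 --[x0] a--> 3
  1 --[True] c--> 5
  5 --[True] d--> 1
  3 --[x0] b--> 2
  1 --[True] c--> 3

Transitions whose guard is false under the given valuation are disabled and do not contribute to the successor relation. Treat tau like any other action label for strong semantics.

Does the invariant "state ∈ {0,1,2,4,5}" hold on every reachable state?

Answer: INVARIANT VIOLATED at state 3

Analysis:
Safe = {0,1,2,4,5}
Reachable = {0,1,3,5}
  0: safe
  1: safe
  3: VIOLATES
  5: safe
counterexample path to 3: tau·d·c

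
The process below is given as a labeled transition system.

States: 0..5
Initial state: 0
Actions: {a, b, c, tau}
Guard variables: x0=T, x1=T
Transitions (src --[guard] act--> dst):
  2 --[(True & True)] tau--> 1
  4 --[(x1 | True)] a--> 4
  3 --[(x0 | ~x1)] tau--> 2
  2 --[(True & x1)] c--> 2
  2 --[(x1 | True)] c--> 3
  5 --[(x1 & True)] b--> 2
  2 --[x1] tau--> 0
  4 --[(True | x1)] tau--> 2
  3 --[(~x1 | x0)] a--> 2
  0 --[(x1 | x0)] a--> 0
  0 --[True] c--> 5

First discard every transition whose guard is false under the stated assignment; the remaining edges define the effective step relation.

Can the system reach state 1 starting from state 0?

Answer: REACHABLE

Analysis:
11 transition(s) survive guard evaluation.
Layer 0: {0}
Layer 1: {5}  cumulative {0,5}
Layer 2: {2}  cumulative {0,2,5}
Layer 3: {1,3}  cumulative {0,1,2,3,5}
Reachable = {0,1,2,3,5}
witness 1: c·b·tau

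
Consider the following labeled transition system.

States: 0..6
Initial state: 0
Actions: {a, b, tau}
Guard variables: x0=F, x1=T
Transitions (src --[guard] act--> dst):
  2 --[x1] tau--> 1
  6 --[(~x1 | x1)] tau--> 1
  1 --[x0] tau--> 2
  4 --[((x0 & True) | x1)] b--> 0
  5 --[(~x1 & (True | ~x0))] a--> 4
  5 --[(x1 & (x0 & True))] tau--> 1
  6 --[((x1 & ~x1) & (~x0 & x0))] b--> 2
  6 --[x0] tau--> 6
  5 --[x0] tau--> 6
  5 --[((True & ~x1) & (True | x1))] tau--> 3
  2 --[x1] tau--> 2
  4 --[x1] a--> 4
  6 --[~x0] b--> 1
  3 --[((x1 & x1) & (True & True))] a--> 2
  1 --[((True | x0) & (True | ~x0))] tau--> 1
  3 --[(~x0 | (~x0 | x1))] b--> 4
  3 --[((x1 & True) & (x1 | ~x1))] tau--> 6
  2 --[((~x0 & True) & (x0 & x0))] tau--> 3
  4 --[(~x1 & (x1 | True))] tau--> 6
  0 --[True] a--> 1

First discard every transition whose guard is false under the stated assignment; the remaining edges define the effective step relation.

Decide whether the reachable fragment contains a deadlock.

Answer: DEADLOCK-FREE

Working:
R = {0,1}
  0: a→1  [1 out]
  1: tau→1  [1 out]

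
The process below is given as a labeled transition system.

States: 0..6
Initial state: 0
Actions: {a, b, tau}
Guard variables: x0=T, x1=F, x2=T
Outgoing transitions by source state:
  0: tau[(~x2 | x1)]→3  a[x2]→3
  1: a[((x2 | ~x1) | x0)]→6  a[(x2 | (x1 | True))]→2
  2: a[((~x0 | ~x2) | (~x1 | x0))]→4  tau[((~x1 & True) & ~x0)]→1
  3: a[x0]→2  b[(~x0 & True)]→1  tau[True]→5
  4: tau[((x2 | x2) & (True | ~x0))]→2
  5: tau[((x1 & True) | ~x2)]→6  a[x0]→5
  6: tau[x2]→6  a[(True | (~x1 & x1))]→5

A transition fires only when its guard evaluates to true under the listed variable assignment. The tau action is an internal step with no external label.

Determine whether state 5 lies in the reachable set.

Guard filter leaves 10 enabled edge(s).
Layer 0: {0}
Layer 1: {3}  now seen {0,3}
Layer 2: {2,5}  now seen {0,2,3,5}
Layer 3: {4}  now seen {0,2,3,4,5}
R = {0,2,3,4,5}
trace reaching 5: a·tau

Answer: REACHABLE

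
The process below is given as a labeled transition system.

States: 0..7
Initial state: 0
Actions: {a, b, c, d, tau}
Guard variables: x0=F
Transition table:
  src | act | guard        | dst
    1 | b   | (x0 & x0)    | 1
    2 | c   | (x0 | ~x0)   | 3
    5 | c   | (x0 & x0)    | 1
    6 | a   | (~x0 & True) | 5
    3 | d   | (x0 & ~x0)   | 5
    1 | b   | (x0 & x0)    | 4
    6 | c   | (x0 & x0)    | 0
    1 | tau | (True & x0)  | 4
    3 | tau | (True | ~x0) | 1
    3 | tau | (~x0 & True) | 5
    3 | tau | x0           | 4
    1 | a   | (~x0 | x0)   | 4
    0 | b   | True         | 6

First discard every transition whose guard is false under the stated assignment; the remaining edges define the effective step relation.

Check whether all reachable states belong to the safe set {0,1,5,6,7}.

Allowed set {0,1,5,6,7}
R = {0,5,6}
  0: safe
  5: safe
  6: safe

Answer: INVARIANT HOLDS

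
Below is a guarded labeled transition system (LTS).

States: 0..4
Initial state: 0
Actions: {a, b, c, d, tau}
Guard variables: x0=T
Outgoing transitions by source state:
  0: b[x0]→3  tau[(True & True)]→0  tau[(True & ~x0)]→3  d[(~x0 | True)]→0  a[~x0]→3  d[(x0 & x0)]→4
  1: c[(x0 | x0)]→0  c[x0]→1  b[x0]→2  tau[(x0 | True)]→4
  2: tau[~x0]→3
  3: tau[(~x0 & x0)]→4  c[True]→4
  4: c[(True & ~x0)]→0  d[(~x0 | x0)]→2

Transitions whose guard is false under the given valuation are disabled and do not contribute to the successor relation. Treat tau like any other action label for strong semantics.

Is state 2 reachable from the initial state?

After dropping false guards: 10 live edges.
depth 0: {0}
depth 1: {3,4}  cumulative {0,3,4}
depth 2: {2}  cumulative {0,2,3,4}
Reach set: {0,2,3,4}
Path to 2: d·d

Answer: REACHABLE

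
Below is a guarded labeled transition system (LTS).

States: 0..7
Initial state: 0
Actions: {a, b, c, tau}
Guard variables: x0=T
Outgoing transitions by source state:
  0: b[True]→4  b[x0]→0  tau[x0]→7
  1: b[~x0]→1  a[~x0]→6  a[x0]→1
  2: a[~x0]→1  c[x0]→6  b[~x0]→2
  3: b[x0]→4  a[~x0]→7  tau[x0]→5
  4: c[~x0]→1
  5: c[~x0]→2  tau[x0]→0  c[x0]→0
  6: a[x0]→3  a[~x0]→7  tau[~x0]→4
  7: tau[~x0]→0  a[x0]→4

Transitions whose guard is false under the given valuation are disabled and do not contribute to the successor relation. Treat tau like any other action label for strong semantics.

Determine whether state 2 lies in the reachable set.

Guard filter leaves 11 enabled edge(s).
L0 = {0}
L1 = {4,7}  cumulative {0,4,7}
Reach set: {0,4,7}

Answer: UNREACHABLE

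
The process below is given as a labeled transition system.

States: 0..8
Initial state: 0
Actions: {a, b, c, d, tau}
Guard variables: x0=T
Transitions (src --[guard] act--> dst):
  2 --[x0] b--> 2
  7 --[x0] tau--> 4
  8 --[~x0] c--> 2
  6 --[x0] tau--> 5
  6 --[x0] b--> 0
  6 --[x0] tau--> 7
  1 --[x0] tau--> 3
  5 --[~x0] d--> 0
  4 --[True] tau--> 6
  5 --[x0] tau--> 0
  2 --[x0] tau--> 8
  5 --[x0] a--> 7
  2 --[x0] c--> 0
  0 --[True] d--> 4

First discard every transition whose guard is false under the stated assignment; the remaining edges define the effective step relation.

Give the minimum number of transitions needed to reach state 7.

Breadth-first toward 7:
  depth 0: {0}
  depth 1: {4}
  depth 2: {6}
  depth 3: {5,7}
7 enters at depth 3; path d·tau·tau

Answer: 3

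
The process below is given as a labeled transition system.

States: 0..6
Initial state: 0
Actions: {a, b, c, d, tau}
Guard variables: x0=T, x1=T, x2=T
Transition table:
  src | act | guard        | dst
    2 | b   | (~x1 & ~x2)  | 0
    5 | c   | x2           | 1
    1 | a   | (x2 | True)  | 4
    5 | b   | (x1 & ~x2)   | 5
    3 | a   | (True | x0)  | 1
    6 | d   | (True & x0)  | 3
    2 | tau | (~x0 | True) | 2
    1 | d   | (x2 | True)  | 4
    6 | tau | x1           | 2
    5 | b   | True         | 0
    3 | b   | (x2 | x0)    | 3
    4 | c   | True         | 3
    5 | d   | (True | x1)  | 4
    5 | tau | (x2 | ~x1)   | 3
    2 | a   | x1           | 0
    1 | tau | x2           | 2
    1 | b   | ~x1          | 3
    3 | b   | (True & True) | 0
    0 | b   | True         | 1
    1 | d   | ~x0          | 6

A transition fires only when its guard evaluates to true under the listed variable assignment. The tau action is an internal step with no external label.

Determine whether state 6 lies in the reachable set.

Guard filter leaves 16 enabled edge(s).
depth 0: {0}
depth 1: {1}  now seen {0,1}
depth 2: {2,4}  now seen {0,1,2,4}
depth 3: {3}  now seen {0,1,2,3,4}
Reachable = {0,1,2,3,4}

Answer: UNREACHABLE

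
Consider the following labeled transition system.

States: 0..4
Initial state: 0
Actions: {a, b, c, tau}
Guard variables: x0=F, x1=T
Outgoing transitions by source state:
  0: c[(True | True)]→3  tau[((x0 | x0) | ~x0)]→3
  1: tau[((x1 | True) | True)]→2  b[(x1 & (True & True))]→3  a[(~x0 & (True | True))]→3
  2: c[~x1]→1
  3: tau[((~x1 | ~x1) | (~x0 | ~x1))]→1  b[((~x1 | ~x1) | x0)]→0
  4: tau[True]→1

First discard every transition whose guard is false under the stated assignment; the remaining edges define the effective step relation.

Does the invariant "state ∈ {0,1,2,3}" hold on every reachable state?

Inv-set: {0,1,2,3}
Reach set: {0,1,2,3}
  0: ✓
  1: ✓
  2: ✓
  3: ✓

Answer: INVARIANT HOLDS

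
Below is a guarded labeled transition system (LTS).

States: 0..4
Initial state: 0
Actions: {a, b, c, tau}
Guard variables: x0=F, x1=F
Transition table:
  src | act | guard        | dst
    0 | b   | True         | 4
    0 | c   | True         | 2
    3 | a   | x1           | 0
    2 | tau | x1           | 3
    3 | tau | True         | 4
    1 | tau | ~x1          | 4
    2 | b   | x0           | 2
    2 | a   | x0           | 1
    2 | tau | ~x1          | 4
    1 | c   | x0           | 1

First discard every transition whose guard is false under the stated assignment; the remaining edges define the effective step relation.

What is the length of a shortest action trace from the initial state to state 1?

Answer: UNREACHABLE

Analysis:
BFS to 1:
  depth 0: {0}
  depth 1: {2,4}
1 never appears.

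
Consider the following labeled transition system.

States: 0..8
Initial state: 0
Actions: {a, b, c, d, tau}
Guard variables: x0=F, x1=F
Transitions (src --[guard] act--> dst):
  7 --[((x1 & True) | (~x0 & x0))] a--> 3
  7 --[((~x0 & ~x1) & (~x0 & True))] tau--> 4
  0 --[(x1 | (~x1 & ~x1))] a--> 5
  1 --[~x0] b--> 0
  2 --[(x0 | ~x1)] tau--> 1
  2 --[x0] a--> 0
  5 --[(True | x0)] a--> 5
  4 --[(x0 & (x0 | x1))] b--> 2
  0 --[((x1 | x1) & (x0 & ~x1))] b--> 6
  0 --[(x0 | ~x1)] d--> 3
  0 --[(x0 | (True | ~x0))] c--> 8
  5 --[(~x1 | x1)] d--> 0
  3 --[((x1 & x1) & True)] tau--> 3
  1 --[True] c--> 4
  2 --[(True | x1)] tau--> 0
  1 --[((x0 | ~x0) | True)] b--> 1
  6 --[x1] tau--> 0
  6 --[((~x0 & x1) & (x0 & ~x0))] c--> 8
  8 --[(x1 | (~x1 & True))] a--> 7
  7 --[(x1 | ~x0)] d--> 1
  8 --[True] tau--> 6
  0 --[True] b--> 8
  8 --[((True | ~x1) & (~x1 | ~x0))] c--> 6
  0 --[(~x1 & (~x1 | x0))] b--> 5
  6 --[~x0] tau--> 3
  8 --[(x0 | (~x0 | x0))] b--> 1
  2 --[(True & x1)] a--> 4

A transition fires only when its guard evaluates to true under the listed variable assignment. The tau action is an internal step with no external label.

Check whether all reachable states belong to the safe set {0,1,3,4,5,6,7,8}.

Answer: INVARIANT HOLDS

Analysis:
Allowed set {0,1,3,4,5,6,7,8}
Reachable = {0,1,3,4,5,6,7,8}
  0: ok
  1: ok
  3: ok
  4: ok
  5: ok
  6: ok
  7: ok
  8: ok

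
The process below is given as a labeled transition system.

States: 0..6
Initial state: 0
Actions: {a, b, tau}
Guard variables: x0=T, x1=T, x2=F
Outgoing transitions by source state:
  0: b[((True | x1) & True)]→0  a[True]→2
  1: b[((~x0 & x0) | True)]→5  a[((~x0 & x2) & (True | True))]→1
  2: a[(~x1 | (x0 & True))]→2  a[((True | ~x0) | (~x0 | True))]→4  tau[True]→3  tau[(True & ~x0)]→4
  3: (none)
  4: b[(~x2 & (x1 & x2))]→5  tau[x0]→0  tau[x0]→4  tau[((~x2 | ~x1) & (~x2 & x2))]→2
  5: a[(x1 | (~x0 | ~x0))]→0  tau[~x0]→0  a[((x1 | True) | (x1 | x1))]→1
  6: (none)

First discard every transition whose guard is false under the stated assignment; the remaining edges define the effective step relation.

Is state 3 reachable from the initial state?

Answer: REACHABLE

Trace:
Guard filter leaves 10 enabled edge(s).
Layer 0: {0}
Layer 1: {2}  now seen {0,2}
Layer 2: {3,4}  now seen {0,2,3,4}
Reachable = {0,2,3,4}
trace reaching 3: a·tau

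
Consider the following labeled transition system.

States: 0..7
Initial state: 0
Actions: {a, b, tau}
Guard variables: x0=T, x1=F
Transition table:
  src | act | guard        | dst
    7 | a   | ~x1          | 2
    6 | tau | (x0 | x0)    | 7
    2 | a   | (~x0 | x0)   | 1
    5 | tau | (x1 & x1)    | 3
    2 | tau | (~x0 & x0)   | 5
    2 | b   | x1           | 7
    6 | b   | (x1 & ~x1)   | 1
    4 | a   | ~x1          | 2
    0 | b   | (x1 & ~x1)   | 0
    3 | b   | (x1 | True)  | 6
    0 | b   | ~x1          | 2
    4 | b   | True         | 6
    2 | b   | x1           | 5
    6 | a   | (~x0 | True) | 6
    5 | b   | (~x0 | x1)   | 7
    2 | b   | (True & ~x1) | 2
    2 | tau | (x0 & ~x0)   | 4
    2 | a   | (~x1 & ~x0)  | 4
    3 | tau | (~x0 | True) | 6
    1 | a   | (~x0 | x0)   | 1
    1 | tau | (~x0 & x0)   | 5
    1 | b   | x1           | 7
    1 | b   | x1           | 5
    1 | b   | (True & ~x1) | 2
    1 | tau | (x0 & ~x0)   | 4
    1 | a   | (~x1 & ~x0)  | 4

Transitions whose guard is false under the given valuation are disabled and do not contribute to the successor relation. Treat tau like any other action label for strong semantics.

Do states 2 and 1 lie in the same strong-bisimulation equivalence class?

Answer: BISIMILAR

Working:
Compute ~ classes (split until stable):
  round 0: {{0,1,2,3,4,5,6,7}}
  round 1: {{0},{1,2,4},{3},{5},{6},{7}}
  round 2: {{0},{1,2},{3},{4},{5},{6},{7}}
Fixed point at round 3; 7 class(es).
class of 2: {1,2}; class of 1: {1,2}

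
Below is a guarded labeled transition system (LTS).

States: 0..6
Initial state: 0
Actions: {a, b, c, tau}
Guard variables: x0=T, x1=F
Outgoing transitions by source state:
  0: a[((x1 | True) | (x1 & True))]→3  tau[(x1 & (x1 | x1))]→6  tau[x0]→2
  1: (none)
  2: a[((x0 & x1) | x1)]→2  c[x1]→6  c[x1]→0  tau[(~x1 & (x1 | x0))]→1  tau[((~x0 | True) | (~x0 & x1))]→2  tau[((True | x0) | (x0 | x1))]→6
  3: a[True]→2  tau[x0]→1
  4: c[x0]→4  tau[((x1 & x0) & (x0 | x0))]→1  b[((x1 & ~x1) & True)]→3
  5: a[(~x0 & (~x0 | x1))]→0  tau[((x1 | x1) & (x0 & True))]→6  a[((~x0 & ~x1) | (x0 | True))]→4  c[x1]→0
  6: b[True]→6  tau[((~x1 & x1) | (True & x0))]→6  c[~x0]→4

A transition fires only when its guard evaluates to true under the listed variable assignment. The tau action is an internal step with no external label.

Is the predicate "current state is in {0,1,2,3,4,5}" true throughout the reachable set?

Safe = {0,1,2,3,4,5}
Reach set: {0,1,2,3,6}
  0: ✓
  1: ✓
  2: ✓
  3: ✓
  6: outside
witness against invariant: tau·tau → 6

Answer: INVARIANT VIOLATED at state 6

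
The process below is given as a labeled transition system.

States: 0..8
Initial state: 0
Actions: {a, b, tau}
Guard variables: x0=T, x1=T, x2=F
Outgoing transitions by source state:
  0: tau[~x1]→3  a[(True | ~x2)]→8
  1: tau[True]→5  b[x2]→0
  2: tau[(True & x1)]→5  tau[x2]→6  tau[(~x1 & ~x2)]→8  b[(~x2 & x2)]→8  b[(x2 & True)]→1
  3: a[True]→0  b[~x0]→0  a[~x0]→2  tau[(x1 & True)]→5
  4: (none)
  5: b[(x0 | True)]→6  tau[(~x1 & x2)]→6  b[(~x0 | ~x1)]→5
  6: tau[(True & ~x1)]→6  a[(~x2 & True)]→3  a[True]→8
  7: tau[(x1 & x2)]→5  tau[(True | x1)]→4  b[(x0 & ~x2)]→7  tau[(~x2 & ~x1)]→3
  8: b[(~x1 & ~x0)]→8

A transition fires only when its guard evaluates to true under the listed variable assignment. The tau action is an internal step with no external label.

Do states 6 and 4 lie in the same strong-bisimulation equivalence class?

Refine partition for ~:
  π0 = {{0,1,2,3,4,5,6,7,8}}
  π1 = {{0,6},{1,2},{3},{4,8},{5},{7}}
  π2 = {{0},{1,2},{3},{4,8},{5},{6},{7}}
stable after 3 split(s): 7 block(s)
class of 6: {6}; class of 4: {4,8}

Answer: NOT BISIMILAR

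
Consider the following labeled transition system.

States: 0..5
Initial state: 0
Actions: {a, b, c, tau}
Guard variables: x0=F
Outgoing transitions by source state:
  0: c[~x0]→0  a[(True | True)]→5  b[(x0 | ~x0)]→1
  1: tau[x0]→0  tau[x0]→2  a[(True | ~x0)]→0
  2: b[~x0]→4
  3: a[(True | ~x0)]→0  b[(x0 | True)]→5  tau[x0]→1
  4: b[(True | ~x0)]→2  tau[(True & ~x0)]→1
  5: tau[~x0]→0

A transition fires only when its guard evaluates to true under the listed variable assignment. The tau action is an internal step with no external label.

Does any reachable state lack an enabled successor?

Answer: DEADLOCK-FREE

Working:
Reach set: {0,1,5}
  0: a→5  b→1  c→0  [3 exit(s)]
  1: a→0  [1 exit(s)]
  5: tau→0  [1 exit(s)]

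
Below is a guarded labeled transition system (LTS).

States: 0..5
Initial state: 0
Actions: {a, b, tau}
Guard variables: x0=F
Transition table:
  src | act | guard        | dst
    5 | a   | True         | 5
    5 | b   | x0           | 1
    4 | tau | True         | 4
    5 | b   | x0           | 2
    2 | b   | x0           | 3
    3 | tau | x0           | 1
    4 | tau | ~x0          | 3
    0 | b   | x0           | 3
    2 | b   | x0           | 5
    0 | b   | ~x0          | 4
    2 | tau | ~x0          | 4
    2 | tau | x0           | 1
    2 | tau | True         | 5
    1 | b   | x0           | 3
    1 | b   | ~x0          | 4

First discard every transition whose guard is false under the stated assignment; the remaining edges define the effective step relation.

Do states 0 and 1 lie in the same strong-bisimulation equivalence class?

Answer: BISIMILAR

Trace:
Refine partition for ~:
  P[0] = {{0,1,2,3,4,5}}
  P[1] = {{0,1},{2,4},{3},{5}}
  P[2] = {{0,1},{2},{3},{4},{5}}
5 equivalence class(es) (converged in 3)
class of 0: {0,1}; class of 1: {0,1}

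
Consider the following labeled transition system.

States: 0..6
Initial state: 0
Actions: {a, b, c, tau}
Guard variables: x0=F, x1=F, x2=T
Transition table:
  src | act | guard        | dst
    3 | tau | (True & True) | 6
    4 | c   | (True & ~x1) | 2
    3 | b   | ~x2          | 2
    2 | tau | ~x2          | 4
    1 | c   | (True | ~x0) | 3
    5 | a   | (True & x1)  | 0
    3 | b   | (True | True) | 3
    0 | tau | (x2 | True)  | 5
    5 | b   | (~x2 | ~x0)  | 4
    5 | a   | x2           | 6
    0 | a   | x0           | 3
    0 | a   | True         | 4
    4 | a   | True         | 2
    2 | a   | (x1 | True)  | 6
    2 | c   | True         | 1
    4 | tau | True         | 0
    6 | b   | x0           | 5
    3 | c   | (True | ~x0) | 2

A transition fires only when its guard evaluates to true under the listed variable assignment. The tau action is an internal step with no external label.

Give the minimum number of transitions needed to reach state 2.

Answer: 2

Analysis:
Breadth-first toward 2:
  depth 0: {0}
  depth 1: {4,5}
  depth 2: {2,6}
2 enters at depth 2; path a·a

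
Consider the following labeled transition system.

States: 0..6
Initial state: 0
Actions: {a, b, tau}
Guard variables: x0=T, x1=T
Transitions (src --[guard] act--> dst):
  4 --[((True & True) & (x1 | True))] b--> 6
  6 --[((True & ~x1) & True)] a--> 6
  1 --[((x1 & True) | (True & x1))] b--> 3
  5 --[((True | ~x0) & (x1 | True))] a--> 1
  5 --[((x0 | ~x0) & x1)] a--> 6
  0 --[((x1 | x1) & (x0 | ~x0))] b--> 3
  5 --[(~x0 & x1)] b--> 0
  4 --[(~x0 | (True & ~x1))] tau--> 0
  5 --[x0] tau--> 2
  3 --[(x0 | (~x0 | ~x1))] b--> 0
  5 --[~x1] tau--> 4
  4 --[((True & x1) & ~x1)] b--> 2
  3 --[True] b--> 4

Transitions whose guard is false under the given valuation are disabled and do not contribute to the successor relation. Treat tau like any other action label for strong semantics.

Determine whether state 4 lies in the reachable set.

Answer: REACHABLE

Working:
8 transition(s) survive guard evaluation.
depth 0: {0}
depth 1: {3}  cumulative {0,3}
depth 2: {4}  cumulative {0,3,4}
depth 3: {6}  cumulative {0,3,4,6}
Reach set: {0,3,4,6}
witness 4: b·b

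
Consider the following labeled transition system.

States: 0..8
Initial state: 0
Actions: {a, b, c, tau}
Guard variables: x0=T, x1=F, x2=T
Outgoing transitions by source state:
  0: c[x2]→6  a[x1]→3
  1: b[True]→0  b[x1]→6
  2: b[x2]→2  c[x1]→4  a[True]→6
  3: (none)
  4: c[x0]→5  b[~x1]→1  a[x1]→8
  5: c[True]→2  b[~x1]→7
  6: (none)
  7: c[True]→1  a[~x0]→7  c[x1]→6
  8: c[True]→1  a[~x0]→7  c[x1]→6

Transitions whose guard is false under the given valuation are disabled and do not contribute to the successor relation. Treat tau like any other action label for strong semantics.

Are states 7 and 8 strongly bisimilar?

Answer: BISIMILAR

Trace:
Bisimulation quotient by refinement:
  π0 = {{0,1,2,3,4,5,6,7,8}}
  π1 = {{0,7,8},{1},{2},{3,6},{4,5}}
  π2 = {{0},{1},{2},{3,6},{4},{5},{7,8}}
7 equivalence class(es) (converged in 3)
[7]={7,8}  [8]={7,8}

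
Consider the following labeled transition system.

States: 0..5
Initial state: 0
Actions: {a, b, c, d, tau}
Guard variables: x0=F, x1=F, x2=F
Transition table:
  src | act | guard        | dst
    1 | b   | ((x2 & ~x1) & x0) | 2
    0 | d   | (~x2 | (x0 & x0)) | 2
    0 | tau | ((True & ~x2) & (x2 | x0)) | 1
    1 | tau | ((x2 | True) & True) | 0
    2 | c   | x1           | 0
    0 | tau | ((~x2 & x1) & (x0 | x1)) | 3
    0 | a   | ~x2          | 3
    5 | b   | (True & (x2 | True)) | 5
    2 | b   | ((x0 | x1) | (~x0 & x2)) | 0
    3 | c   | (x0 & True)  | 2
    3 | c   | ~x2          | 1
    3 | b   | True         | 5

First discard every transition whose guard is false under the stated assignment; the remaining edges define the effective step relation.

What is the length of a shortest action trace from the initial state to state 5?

Breadth-first toward 5:
  L0 = {0}
  L1 = {2,3}
  L2 = {1,5}
first hit 5 at d=2 via a·b

Answer: 2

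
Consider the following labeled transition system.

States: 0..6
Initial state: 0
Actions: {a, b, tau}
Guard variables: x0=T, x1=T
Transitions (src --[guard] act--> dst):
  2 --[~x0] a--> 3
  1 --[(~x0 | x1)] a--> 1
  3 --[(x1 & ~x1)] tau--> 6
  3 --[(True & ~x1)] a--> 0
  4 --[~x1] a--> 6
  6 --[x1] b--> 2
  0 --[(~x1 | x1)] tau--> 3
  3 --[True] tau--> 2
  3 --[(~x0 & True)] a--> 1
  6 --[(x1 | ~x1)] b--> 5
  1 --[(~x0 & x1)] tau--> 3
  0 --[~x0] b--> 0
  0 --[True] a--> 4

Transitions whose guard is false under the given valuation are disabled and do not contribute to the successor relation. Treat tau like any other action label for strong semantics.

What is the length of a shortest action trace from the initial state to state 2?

Layered search for 2:
  Layer 0: {0}
  Layer 1: {3,4}
  Layer 2: {2}
first hit 2 at d=2 via tau·tau

Answer: 2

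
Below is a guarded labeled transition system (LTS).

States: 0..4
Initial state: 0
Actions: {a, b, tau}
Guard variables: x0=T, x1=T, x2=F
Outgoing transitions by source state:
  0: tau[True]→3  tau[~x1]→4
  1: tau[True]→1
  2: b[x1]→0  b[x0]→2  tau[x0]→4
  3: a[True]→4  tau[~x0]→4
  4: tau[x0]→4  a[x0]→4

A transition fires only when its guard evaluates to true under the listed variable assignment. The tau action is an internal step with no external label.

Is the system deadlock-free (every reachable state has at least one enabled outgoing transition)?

Reach set: {0,3,4}
  0: tau→3  [1 exit(s)]
  3: a→4  [1 exit(s)]
  4: a→4  tau→4  [2 exit(s)]

Answer: DEADLOCK-FREE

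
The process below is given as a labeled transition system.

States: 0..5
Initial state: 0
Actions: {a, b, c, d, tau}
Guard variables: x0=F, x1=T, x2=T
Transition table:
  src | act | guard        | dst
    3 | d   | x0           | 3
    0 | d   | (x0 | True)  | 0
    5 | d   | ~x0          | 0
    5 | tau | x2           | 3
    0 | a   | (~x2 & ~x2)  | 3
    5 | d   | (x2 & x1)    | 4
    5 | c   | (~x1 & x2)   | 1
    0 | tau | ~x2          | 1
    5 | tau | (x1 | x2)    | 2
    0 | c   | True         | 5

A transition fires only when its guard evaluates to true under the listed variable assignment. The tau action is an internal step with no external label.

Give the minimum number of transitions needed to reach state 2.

Answer: 2

Trace:
Breadth-first toward 2:
  L0 = {0}
  L1 = {5}
  L2 = {2,3,4}
depth(2)=2, e.g. c·tau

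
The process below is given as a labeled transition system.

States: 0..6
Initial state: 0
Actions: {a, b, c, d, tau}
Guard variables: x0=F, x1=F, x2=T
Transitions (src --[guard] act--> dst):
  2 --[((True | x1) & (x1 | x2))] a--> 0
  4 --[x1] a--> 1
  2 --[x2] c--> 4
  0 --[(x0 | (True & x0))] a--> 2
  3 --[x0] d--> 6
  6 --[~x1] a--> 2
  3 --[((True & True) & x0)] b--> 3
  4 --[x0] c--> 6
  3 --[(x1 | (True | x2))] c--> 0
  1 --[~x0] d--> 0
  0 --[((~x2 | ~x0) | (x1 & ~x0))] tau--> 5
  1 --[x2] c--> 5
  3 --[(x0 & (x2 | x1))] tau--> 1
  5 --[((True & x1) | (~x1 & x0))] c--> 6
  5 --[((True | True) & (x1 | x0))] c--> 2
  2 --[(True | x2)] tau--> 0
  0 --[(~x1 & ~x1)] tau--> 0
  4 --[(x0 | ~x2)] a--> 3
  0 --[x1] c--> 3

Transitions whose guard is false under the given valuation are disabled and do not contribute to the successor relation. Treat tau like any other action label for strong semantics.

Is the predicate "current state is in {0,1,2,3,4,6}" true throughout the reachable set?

Answer: INVARIANT VIOLATED at state 5

Trace:
Allowed set {0,1,2,3,4,6}
Reach set: {0,5}
  0: ✓
  5: outside
counterexample path to 5: tau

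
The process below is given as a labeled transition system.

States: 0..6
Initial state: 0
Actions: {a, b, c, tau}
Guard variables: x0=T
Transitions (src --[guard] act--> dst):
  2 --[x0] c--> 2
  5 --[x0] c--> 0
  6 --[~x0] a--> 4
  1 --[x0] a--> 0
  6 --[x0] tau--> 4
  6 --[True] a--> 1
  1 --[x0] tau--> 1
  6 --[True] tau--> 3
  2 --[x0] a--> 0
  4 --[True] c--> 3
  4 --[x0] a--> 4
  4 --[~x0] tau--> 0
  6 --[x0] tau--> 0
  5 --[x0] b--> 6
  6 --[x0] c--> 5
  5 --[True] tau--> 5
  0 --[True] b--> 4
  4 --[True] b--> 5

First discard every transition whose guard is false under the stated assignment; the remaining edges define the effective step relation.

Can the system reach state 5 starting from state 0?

Answer: REACHABLE

Analysis:
16 transition(s) survive guard evaluation.
Layer 0: {0}
Layer 1: {4}  now seen {0,4}
Layer 2: {3,5}  now seen {0,3,4,5}
Layer 3: {6}  now seen {0,3,4,5,6}
Layer 4: {1}  now seen {0,1,3,4,5,6}
R = {0,1,3,4,5,6}
witness 5: b·b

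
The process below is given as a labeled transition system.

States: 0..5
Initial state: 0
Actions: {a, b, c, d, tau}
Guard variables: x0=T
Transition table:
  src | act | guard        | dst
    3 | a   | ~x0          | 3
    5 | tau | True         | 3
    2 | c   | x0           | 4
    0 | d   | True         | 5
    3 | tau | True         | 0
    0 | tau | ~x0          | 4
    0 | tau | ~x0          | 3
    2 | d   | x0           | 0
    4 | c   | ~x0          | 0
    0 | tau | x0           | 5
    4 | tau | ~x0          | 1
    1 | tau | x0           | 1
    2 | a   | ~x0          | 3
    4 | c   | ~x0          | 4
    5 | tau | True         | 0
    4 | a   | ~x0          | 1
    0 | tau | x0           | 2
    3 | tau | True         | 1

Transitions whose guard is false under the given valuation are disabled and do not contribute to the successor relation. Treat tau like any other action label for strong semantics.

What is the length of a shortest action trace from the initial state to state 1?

Layered search for 1:
  L0 = {0}
  L1 = {2,5}
  L2 = {3,4}
  L3 = {1}
1 enters at depth 3; path d·tau·tau

Answer: 3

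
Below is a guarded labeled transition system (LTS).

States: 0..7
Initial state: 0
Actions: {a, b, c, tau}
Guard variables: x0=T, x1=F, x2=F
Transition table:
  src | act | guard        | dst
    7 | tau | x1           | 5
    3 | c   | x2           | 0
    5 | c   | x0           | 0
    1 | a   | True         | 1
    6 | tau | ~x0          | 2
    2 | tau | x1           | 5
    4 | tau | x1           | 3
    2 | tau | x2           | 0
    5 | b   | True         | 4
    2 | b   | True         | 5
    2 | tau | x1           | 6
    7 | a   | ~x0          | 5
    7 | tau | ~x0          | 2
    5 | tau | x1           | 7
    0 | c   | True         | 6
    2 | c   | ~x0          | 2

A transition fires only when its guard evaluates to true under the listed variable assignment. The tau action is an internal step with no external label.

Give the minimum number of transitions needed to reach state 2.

Layered search for 2:
  L0 = {0}
  L1 = {6}
2 never appears.

Answer: UNREACHABLE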